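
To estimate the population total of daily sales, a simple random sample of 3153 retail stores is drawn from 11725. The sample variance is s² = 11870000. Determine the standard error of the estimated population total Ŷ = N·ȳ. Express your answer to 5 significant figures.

Var(Ŷ) = N²·Var(ȳ) = N²·(1 − n/N)·s²/n.
f = 3153/11725 = 0.26891258; Var(ȳ) = 0.73108742·11870000/3153 = 2752.3018.
Var(Ŷ) = 11725² · 2752.3018 = 3.7837441 × 10^11.
SE(Ŷ) = √(3.7837441 × 10^11) = 615120.

615120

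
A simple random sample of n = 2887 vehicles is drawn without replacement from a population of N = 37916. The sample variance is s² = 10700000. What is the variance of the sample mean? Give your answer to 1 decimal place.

Under SRS without replacement, Var(ȳ) = (1 − f)·s²/n with f = n/N = 2887/37916 = 0.07614200.
Var(ȳ) = (1 − 0.07614200)·10700000/2887 = 0.92385800·3706.2695 = 3424.0667.

3424.1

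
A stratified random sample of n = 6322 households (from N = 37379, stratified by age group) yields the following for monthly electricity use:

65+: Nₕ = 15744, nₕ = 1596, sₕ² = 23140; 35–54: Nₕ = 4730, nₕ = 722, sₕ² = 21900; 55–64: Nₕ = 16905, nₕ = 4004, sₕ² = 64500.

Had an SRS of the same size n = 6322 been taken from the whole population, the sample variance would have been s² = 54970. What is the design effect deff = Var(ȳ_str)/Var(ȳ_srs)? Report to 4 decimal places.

0.7250

Var(ȳ_str) = Σ Wₕ²(1−fₕ)sₕ²/nₕ with Wₕ = Nₕ/37379:
  65+: (15744/37379)²·(1−1596/15744)·23140/1596 = 2.3114539
  35–54: (4730/37379)²·(1−722/4730)·21900/722 = 0.41156688
  55–64: (16905/37379)²·(1−4004/16905)·64500/4004 = 2.5144838
  → Var(ȳ_str) = 5.2375046.
Var(ȳ_srs) = (1 − 6322/37379)·54970/6322 = 7.2244214.
deff = 5.2375046 / 7.2244214 = 0.7250.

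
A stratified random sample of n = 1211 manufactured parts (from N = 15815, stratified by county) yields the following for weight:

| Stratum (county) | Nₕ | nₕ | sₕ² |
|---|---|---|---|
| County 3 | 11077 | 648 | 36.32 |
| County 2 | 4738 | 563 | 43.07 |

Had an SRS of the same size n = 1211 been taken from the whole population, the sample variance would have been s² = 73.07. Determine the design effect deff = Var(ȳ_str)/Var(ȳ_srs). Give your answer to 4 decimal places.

0.5732

Var(ȳ_str) = Σ Wₕ²(1−fₕ)sₕ²/nₕ with Wₕ = Nₕ/15815:
  County 3: (11077/15815)²·(1−648/11077)·36.32/648 = 0.025887926
  County 2: (4738/15815)²·(1−563/4738)·43.07/563 = 0.0060503378
  → Var(ȳ_str) = 0.031938264.
Var(ȳ_srs) = (1 − 1211/15815)·73.07/1211 = 0.055718266.
deff = 0.031938264 / 0.055718266 = 0.5732.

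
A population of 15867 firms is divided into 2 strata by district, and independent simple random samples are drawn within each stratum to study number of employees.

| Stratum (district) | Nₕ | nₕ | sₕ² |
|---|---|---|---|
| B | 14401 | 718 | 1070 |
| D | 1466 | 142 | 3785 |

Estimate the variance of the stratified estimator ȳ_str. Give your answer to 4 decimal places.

1.3719

Var(ȳ_str) = Σₕ Wₕ²(1 − fₕ)sₕ²/nₕ with Wₕ = Nₕ/N, N = 15867.
B: Wₕ = 0.90760698; term = 0.90760698²·(1 − 0.04985765)·1070/718 = 1.1663897.
D: Wₕ = 0.09239302; term = 0.09239302²·(1 − 0.09686221)·3785/142 = 0.20549907.
Sum = 1.3718888.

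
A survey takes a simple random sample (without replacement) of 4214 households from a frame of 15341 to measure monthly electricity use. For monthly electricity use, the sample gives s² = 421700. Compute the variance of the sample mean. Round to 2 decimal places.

Under SRS without replacement, Var(ȳ) = (1 − f)·s²/n with f = n/N = 4214/15341 = 0.27468874.
Var(ȳ) = (1 − 0.27468874)·421700/4214 = 0.72531126·100.07119 = 72.582762.

72.58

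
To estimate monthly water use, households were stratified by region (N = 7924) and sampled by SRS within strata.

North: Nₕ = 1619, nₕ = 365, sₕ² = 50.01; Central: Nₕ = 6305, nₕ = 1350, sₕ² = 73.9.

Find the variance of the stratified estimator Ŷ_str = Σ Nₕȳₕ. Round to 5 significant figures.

Var(Ŷ_str) = Σₕ Nₕ²(1 − fₕ)sₕ²/nₕ.
North: 1619²·(1 − 365/1619)·50.01/365 = 278168.77.
Central: 6305²·(1 − 1350/6305)·73.9/1350 = 1.7101705 × 10^6.
Sum = 1.9883393 × 10^6.

1.9883 × 10^6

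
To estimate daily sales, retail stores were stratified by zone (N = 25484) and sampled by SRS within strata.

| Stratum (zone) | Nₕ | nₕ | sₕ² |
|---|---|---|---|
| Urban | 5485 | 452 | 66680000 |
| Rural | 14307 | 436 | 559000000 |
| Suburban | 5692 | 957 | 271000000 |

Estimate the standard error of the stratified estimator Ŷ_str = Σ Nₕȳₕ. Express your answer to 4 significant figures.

1.631 × 10^7

Var(Ŷ_str) = Σₕ Nₕ²(1 − fₕ)sₕ²/nₕ.
Urban: 5485²·(1 − 452/5485)·66680000/452 = 4.0724965 × 10^12.
Rural: 14307²·(1 − 436/14307)·559000000/436 = 2.5443782 × 10^14.
Suburban: 5692²·(1 − 957/5692)·271000000/957 = 7.6320679 × 10^12.
Sum = 2.6614238 × 10^14.
SE = √(2.6614238 × 10^14) = 1.631 × 10^7.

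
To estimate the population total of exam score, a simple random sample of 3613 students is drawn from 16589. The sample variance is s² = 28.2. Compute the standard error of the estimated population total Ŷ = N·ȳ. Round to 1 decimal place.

Var(Ŷ) = N²·Var(ȳ) = N²·(1 − n/N)·s²/n.
f = 3613/16589 = 0.21779492; Var(ȳ) = 0.78220508·28.2/3613 = 0.0061052264.
Var(Ŷ) = 16589² · 0.0061052264 = 1.6801273 × 10^6.
SE(Ŷ) = √(1.6801273 × 10^6) = 1296.2.

1296.2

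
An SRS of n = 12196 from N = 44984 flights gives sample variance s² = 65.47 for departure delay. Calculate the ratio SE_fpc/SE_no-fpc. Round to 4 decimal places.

0.8537

f = n/N = 12196/44984 = 0.27111862.
SE_no-fpc = √(s²/n) = 0.073267684; SE_fpc = √((1−f)s²/n) = 0.062551955.
Ratio = √(1−f) = 0.85374550.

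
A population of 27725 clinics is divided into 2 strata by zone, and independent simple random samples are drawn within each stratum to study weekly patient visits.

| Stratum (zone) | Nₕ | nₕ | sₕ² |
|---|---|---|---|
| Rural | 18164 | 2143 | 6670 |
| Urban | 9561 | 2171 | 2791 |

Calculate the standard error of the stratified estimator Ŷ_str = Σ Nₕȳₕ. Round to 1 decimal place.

31568.6

Var(Ŷ_str) = Σₕ Nₕ²(1 − fₕ)sₕ²/nₕ.
Rural: 18164²·(1 − 2143/18164)·6670/2143 = 9.0574256 × 10^8.
Urban: 9561²·(1 − 2171/9561)·2791/2171 = 9.083386 × 10^7.
Sum = 9.9657642 × 10^8.
SE = √(9.9657642 × 10^8) = 31568.6.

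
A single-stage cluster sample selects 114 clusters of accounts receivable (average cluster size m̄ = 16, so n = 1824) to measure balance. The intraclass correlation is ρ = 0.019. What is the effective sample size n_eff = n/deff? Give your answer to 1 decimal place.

deff = 1 + (16 − 1)·0.019 = 1 + 0.285 = 1.285.
n_eff = 1824 / 1.285 = 1419.5.

1419.5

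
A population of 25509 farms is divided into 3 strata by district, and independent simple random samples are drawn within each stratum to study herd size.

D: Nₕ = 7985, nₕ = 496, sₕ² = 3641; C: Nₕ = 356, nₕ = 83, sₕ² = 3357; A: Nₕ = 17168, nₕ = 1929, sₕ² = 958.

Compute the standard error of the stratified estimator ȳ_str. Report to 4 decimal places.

0.9383

Var(ȳ_str) = Σₕ Wₕ²(1 − fₕ)sₕ²/nₕ with Wₕ = Nₕ/N, N = 25509.
D: Wₕ = 0.31302677; term = 0.31302677²·(1 − 0.06211647)·3641/496 = 0.67460707.
C: Wₕ = 0.01395586; term = 0.01395586²·(1 − 0.23314607)·3357/83 = 0.0060408636.
A: Wₕ = 0.67301737; term = 0.67301737²·(1 − 0.11236021)·958/1929 = 0.19967449.
Sum = 0.88032242.
SE = √(0.88032242) = 0.9383.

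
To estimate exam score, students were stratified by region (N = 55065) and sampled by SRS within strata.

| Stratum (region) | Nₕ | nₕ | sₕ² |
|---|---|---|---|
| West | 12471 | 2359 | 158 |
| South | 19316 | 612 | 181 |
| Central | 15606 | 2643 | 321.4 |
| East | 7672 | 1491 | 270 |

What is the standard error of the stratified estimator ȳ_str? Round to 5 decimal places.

0.22129

Var(ȳ_str) = Σₕ Wₕ²(1 − fₕ)sₕ²/nₕ with Wₕ = Nₕ/N, N = 55065.
West: Wₕ = 0.22647780; term = 0.22647780²·(1 − 0.18915885)·158/2359 = 0.0027855836.
South: Wₕ = 0.35078544; term = 0.35078544²·(1 − 0.03168358)·181/612 = 0.035239323.
Central: Wₕ = 0.28341051; term = 0.28341051²·(1 − 0.16935794)·321.4/2643 = 0.0081132442.
East: Wₕ = 0.13932625; term = 0.13932625²·(1 − 0.19434307)·270/1491 = 0.0028320582.
Sum = 0.048970209.
SE = √(0.048970209) = 0.22129.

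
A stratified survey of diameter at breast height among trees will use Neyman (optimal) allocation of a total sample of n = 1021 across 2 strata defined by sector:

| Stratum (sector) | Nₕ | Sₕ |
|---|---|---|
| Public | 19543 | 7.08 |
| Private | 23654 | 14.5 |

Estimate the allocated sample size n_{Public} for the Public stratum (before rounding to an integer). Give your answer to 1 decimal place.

Neyman allocation: nₕ = n·NₕSₕ / Σⱼ NⱼSⱼ.
Σ NⱼSⱼ = 19543·7.08 + 23654·14.5 = 481347.44.
n_{Public} = 1021·19543·7.08 / 481347.44 = 293.5.

293.5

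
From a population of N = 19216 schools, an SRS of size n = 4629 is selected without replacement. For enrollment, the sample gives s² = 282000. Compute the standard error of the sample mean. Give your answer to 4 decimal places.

Under SRS without replacement, Var(ȳ) = (1 − f)·s²/n with f = n/N = 4629/19216 = 0.24089301.
Var(ȳ) = (1 − 0.24089301)·282000/4629 = 0.75910699·60.920285 = 46.245015.
SE(ȳ) = √(46.245015) = 6.8004.

6.8004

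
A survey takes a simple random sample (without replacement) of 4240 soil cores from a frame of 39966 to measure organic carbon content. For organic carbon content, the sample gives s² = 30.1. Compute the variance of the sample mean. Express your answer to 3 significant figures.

Under SRS without replacement, Var(ȳ) = (1 − f)·s²/n with f = n/N = 4240/39966 = 0.10609018.
Var(ȳ) = (1 − 0.10609018)·30.1/4240 = 0.89390982·0.0070990566 = 0.0063459164.

0.00635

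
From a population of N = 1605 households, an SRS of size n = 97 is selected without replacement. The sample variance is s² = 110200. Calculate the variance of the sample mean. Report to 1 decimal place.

Under SRS without replacement, Var(ȳ) = (1 − f)·s²/n with f = n/N = 97/1605 = 0.06043614.
Var(ȳ) = (1 − 0.06043614)·110200/97 = 0.93956386·1136.0825 = 1067.422.

1067.4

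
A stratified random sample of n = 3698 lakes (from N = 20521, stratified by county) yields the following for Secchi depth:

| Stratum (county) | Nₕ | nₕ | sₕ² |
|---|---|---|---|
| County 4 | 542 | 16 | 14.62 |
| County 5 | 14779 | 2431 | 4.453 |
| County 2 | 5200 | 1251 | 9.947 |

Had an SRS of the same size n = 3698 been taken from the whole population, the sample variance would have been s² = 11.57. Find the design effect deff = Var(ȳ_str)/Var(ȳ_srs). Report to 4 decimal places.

Var(ȳ_str) = Σ Wₕ²(1−fₕ)sₕ²/nₕ with Wₕ = Nₕ/20521:
  County 4: (542/20521)²·(1−16/542)·14.62/16 = 6.1860778 × 10^-4
  County 5: (14779/20521)²·(1−2431/14779)·4.453/2431 = 7.9380232 × 10^-4
  County 2: (5200/20521)²·(1−1251/5200)·9.947/1251 = 3.8772896 × 10^-4
  → Var(ȳ_str) = 0.0018001391.
Var(ȳ_srs) = (1 − 3698/20521)·11.57/3698 = 0.0025649055.
deff = 0.0018001391 / 0.0025649055 = 0.7018.

0.7018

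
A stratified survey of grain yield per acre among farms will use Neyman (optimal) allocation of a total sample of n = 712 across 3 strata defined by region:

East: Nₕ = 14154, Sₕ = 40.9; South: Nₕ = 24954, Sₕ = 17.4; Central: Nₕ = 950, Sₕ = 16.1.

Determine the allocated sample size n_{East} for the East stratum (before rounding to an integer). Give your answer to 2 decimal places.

400.80

Neyman allocation: nₕ = n·NₕSₕ / Σⱼ NⱼSⱼ.
Σ NⱼSⱼ = 14154·40.9 + 24954·17.4 + 950·16.1 = 1.0283932 × 10^6.
n_{East} = 712·14154·40.9 / (1.0283932 × 10^6) = 400.80.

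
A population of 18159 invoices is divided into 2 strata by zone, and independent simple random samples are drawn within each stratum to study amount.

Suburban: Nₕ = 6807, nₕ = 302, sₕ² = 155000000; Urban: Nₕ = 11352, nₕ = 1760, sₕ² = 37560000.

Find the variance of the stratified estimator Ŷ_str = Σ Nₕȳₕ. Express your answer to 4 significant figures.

2.505 × 10^13

Var(Ŷ_str) = Σₕ Nₕ²(1 − fₕ)sₕ²/nₕ.
Suburban: 6807²·(1 − 302/6807)·155000000/302 = 2.2726251 × 10^13.
Urban: 11352²·(1 − 1760/11352)·37560000/1760 = 2.3237771 × 10^12.
Sum = 2.5050028 × 10^13.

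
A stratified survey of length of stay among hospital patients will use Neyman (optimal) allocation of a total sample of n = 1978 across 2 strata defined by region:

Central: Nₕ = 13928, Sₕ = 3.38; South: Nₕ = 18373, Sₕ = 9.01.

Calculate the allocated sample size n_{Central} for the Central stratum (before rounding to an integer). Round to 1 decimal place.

Neyman allocation: nₕ = n·NₕSₕ / Σⱼ NⱼSⱼ.
Σ NⱼSⱼ = 13928·3.38 + 18373·9.01 = 212617.37.
n_{Central} = 1978·13928·3.38 / 212617.37 = 438.0.

438.0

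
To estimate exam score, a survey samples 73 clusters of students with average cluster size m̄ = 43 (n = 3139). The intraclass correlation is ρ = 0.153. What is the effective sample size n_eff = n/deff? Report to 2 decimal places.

422.70

deff = 1 + (43 − 1)·0.153 = 1 + 6.426 = 7.426.
n_eff = 3139 / 7.426 = 422.70.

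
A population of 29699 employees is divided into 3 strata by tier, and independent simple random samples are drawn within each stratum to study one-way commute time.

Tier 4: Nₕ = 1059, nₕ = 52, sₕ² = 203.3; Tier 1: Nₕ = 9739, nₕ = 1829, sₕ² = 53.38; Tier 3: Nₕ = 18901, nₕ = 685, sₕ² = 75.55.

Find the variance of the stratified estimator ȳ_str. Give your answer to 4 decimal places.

0.0503

Var(ȳ_str) = Σₕ Wₕ²(1 − fₕ)sₕ²/nₕ with Wₕ = Nₕ/N, N = 29699.
Tier 4: Wₕ = 0.03565777; term = 0.03565777²·(1 − 0.04910293)·203.3/52 = 0.0047268935.
Tier 1: Wₕ = 0.32792350; term = 0.32792350²·(1 − 0.18780162)·53.38/1829 = 0.0025490131.
Tier 3: Wₕ = 0.63641873; term = 0.63641873²·(1 − 0.03624147)·75.55/685 = 0.043052467.
Sum = 0.050328374.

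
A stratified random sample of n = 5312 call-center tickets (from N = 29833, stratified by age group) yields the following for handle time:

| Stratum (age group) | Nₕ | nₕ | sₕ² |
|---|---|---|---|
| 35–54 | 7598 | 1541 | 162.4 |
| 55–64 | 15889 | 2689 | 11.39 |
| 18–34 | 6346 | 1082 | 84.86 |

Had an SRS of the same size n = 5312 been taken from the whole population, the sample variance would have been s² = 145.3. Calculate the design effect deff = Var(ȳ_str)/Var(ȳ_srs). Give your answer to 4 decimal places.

Var(ȳ_str) = Σ Wₕ²(1−fₕ)sₕ²/nₕ with Wₕ = Nₕ/29833:
  35–54: (7598/29833)²·(1−1541/7598)·162.4/1541 = 0.0054493712
  55–64: (15889/29833)²·(1−2689/15889)·11.39/2689 = 9.981816 × 10^-4
  18–34: (6346/29833)²·(1−1082/6346)·84.86/1082 = 0.0029437292
  → Var(ȳ_str) = 0.009391282.
Var(ȳ_srs) = (1 − 5312/29833)·145.3/5312 = 0.022482717.
deff = 0.009391282 / 0.022482717 = 0.4177.

0.4177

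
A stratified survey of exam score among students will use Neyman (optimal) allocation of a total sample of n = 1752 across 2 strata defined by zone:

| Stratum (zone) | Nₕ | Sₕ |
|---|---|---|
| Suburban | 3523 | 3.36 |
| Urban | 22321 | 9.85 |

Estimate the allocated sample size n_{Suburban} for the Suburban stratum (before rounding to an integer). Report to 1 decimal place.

89.5

Neyman allocation: nₕ = n·NₕSₕ / Σⱼ NⱼSⱼ.
Σ NⱼSⱼ = 3523·3.36 + 22321·9.85 = 231699.13.
n_{Suburban} = 1752·3523·3.36 / 231699.13 = 89.5.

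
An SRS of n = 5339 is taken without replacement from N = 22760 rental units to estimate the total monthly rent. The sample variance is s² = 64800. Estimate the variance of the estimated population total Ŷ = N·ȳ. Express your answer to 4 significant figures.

Var(Ŷ) = N²·Var(ȳ) = N²·(1 − n/N)·s²/n.
f = 5339/22760 = 0.23457821; Var(ȳ) = 0.76542179·64800/5339 = 9.2900042.
Var(Ŷ) = 22760² · 9.2900042 = 4.8123857 × 10^9.

4.812 × 10^9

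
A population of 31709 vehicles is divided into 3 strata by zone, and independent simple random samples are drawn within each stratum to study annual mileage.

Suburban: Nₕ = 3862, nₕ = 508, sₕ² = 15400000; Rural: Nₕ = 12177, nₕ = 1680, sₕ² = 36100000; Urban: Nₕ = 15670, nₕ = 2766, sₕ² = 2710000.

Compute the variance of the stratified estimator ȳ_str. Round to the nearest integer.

Var(ȳ_str) = Σₕ Wₕ²(1 − fₕ)sₕ²/nₕ with Wₕ = Nₕ/N, N = 31709.
Suburban: Wₕ = 0.12179507; term = 0.12179507²·(1 − 0.13153806)·15400000/508 = 390.54155.
Rural: Wₕ = 0.38402346; term = 0.38402346²·(1 − 0.13796502)·36100000/1680 = 2731.7335.
Urban: Wₕ = 0.49418146; term = 0.49418146²·(1 − 0.17651563)·2710000/2766 = 197.03591.
Sum = 3319.311.

3319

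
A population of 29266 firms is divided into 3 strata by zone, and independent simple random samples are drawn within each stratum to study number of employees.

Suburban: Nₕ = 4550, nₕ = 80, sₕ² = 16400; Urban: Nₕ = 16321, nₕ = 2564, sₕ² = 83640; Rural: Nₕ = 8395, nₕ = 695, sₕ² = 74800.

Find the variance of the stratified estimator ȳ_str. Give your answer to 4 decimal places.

Var(ȳ_str) = Σₕ Wₕ²(1 − fₕ)sₕ²/nₕ with Wₕ = Nₕ/N, N = 29266.
Suburban: Wₕ = 0.15547051; term = 0.15547051²·(1 − 0.01758242)·16400/80 = 4.8679493.
Urban: Wₕ = 0.55767785; term = 0.55767785²·(1 − 0.15709822)·83640/2564 = 8.5514502.
Rural: Wₕ = 0.28685164; term = 0.28685164²·(1 − 0.08278737)·74800/695 = 8.12272.
Sum = 21.54212.

21.5421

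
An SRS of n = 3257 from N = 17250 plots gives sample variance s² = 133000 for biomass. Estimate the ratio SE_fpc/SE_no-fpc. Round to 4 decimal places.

f = n/N = 3257/17250 = 0.18881159.
SE_no-fpc = √(s²/n) = 6.3902366; SE_fpc = √((1−f)s²/n) = 5.7554304.
Ratio = √(1−f) = 0.90065998.

0.9007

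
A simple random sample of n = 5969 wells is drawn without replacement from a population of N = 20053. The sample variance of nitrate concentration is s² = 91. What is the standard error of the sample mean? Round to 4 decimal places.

Under SRS without replacement, Var(ȳ) = (1 − f)·s²/n with f = n/N = 5969/20053 = 0.29766120.
Var(ȳ) = (1 − 0.29766120)·91/5969 = 0.70233880·0.015245435 = 0.01070746.
SE(ȳ) = √(0.01070746) = 0.1035.

0.1035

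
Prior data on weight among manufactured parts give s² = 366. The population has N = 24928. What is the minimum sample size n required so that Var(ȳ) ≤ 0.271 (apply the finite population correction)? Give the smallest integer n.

1282

Without fpc, n₀ = s²/D = 366/0.271 = 1350.5535.
With fpc, (1 − n/N)·s²/n ≤ D requires n ≥ n₀/(1 + n₀/N) = 1350.5535/(1 + 1350.5535/24928) = 1281.1435.
Rounding up, n = 1282.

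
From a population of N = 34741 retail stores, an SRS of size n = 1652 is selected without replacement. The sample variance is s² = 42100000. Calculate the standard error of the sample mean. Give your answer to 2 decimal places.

155.80

Under SRS without replacement, Var(ȳ) = (1 − f)·s²/n with f = n/N = 1652/34741 = 0.04755188.
Var(ȳ) = (1 − 0.04755188)·42100000/1652 = 0.95244812·25484.262 = 24272.437.
SE(ȳ) = √(24272.437) = 155.80.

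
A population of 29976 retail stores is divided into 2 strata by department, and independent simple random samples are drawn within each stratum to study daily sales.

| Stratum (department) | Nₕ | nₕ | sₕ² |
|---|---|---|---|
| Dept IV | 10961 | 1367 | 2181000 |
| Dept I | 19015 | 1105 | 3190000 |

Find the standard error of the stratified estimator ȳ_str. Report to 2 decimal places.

35.79

Var(ȳ_str) = Σₕ Wₕ²(1 − fₕ)sₕ²/nₕ with Wₕ = Nₕ/N, N = 29976.
Dept IV: Wₕ = 0.36565919; term = 0.36565919²·(1 − 0.12471490)·2181000/1367 = 186.7195.
Dept I: Wₕ = 0.63434081; term = 0.63434081²·(1 − 0.05811202)·3190000/1105 = 1094.1402.
Sum = 1280.8597.
SE = √(1280.8597) = 35.79.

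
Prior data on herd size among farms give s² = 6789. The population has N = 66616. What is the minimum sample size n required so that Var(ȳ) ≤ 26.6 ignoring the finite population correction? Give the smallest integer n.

Without fpc, n₀ = s²/D = 6789/26.6 = 255.2256.
Rounding up, n = 256.

256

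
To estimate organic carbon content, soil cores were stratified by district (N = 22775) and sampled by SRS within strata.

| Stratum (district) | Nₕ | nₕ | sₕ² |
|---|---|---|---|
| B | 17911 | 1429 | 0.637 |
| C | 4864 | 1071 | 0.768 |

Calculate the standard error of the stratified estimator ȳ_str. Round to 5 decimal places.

Var(ȳ_str) = Σₕ Wₕ²(1 − fₕ)sₕ²/nₕ with Wₕ = Nₕ/N, N = 22775.
B: Wₕ = 0.78643249; term = 0.78643249²·(1 − 0.07978337)·0.637/1429 = 2.5369983 × 10^-4.
C: Wₕ = 0.21356751; term = 0.21356751²·(1 − 0.22018914)·0.768/1071 = 2.5505356 × 10^-5.
Sum = 2.7920519 × 10^-4.
SE = √(2.7920519 × 10^-4) = 0.01671.

0.01671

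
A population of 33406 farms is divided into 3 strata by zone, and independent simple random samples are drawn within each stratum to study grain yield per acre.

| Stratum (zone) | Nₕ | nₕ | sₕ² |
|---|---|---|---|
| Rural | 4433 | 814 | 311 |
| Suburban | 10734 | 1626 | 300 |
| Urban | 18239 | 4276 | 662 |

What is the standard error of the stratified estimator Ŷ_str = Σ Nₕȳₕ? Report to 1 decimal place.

7974.6

Var(Ŷ_str) = Σₕ Nₕ²(1 − fₕ)sₕ²/nₕ.
Rural: 4433²·(1 − 814/4433)·311/814 = 6.1294612 × 10^6.
Suburban: 10734²·(1 − 1626/10734)·300/1626 = 1.8037873 × 10^7.
Urban: 18239²·(1 − 4276/18239)·662/4276 = 3.9427574 × 10^7.
Sum = 6.3594908 × 10^7.
SE = √(6.3594908 × 10^7) = 7974.6.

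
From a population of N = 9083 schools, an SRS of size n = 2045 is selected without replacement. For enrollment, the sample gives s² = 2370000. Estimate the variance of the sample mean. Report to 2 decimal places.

Under SRS without replacement, Var(ȳ) = (1 − f)·s²/n with f = n/N = 2045/9083 = 0.22514588.
Var(ȳ) = (1 − 0.22514588)·2370000/2045 = 0.77485412·1158.9242 = 897.9972.

898.00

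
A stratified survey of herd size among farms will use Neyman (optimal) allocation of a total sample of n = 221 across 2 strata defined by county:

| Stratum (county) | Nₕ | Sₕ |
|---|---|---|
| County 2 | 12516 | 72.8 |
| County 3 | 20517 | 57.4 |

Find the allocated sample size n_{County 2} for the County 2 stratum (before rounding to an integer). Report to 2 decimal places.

Neyman allocation: nₕ = n·NₕSₕ / Σⱼ NⱼSⱼ.
Σ NⱼSⱼ = 12516·72.8 + 20517·57.4 = 2.0888406 × 10^6.
n_{County 2} = 221·12516·72.8 / (2.0888406 × 10^6) = 96.40.

96.40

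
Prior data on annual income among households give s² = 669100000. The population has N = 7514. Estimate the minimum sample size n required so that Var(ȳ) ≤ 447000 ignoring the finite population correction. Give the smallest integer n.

Without fpc, n₀ = s²/D = 669100000/447000 = 1496.8680.
Rounding up, n = 1497.

1497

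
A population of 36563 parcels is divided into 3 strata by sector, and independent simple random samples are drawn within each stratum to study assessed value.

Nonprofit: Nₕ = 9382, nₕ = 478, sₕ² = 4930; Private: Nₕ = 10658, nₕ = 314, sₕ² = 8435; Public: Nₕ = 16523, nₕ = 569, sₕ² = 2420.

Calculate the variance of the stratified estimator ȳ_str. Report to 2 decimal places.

Var(ȳ_str) = Σₕ Wₕ²(1 − fₕ)sₕ²/nₕ with Wₕ = Nₕ/N, N = 36563.
Nonprofit: Wₕ = 0.25659820; term = 0.25659820²·(1 − 0.05094863)·4930/478 = 0.64448967.
Private: Wₕ = 0.29149687; term = 0.29149687²·(1 − 0.02946144)·8435/314 = 2.2153177.
Public: Wₕ = 0.45190493; term = 0.45190493²·(1 − 0.03443685)·2420/569 = 0.83864458.
Sum = 3.698452.

3.70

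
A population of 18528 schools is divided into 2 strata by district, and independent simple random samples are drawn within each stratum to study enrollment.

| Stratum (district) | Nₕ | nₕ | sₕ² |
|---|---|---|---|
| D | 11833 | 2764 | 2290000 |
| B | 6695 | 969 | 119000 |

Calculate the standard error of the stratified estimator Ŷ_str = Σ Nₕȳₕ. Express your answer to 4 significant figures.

Var(Ŷ_str) = Σₕ Nₕ²(1 − fₕ)sₕ²/nₕ.
D: 11833²·(1 − 2764/11833)·2290000/2764 = 8.8910225 × 10^10.
B: 6695²·(1 − 969/6695)·119000/969 = 4.707877 × 10^9.
Sum = 9.3618102 × 10^10.
SE = √(9.3618102 × 10^10) = 306000.

306000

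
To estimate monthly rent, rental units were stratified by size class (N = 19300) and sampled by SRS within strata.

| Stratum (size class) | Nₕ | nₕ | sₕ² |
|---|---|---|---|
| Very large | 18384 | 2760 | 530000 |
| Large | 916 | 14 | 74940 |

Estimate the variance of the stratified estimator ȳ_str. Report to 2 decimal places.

Var(ȳ_str) = Σₕ Wₕ²(1 − fₕ)sₕ²/nₕ with Wₕ = Nₕ/N, N = 19300.
Very large: Wₕ = 0.95253886; term = 0.95253886²·(1 − 0.15013055)·530000/2760 = 148.07591.
Large: Wₕ = 0.04746114; term = 0.04746114²·(1 − 0.01528384)·74940/14 = 11.873344.
Sum = 159.94925.

159.95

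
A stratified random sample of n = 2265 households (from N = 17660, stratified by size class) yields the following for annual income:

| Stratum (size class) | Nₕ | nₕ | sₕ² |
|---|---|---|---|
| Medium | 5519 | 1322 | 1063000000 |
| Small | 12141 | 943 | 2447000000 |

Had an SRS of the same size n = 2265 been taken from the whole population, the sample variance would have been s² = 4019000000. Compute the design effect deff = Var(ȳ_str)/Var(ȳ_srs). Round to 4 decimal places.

0.7699

Var(ȳ_str) = Σ Wₕ²(1−fₕ)sₕ²/nₕ with Wₕ = Nₕ/17660:
  Medium: (5519/17660)²·(1−1322/5519)·1063000000/1322 = 59719.997
  Small: (12141/17660)²·(1−943/12141)·2447000000/943 = 1.1311906 × 10^6
  → Var(ȳ_str) = 1.1909106 × 10^6.
Var(ȳ_srs) = (1 − 2265/17660)·4019000000/2265 = 1.5468165 × 10^6.
deff = (1.1909106 × 10^6) / (1.5468165 × 10^6) = 0.7699.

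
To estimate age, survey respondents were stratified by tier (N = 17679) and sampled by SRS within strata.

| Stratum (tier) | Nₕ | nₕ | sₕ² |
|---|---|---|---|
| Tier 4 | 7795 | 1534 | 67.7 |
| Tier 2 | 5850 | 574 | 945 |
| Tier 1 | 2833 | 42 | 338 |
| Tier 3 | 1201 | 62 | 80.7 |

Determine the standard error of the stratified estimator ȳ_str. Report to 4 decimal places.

0.6154

Var(ȳ_str) = Σₕ Wₕ²(1 − fₕ)sₕ²/nₕ with Wₕ = Nₕ/N, N = 17679.
Tier 4: Wₕ = 0.44091860; term = 0.44091860²·(1 − 0.19679282)·67.7/1534 = 0.0068914045.
Tier 2: Wₕ = 0.33090107; term = 0.33090107²·(1 − 0.09811966)·945/574 = 0.16257927.
Tier 1: Wₕ = 0.16024662; term = 0.16024662²·(1 − 0.01482527)·338/42 = 0.20359093.
Tier 3: Wₕ = 0.06793371; term = 0.06793371²·(1 − 0.05162365)·80.7/62 = 0.005696829.
Sum = 0.37875843.
SE = √(0.37875843) = 0.6154.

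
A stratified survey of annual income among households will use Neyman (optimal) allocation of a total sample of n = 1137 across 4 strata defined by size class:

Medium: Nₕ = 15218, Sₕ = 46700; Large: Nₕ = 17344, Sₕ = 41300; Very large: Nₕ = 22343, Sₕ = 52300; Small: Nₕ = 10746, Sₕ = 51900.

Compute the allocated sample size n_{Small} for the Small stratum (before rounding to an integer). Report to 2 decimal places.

Neyman allocation: nₕ = n·NₕSₕ / Σⱼ NⱼSⱼ.
Σ NⱼSⱼ = 15218·46700 + 17344·41300 + 22343·52300 + 10746·51900 = 3.1532441 × 10^9.
n_{Small} = 1137·10746·51900 / (3.1532441 × 10^9) = 201.10.

201.10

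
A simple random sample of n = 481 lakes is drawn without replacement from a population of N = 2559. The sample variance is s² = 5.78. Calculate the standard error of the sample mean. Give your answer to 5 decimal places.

0.09878

Under SRS without replacement, Var(ȳ) = (1 − f)·s²/n with f = n/N = 481/2559 = 0.18796405.
Var(ȳ) = (1 − 0.18796405)·5.78/481 = 0.81203595·0.012016632 = 0.0097579372.
SE(ȳ) = √(0.0097579372) = 0.09878.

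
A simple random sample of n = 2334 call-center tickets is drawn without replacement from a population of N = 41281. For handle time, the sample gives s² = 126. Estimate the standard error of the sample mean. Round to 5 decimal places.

Under SRS without replacement, Var(ȳ) = (1 − f)·s²/n with f = n/N = 2334/41281 = 0.05653933.
Var(ȳ) = (1 − 0.05653933)·126/2334 = 0.94346067·0.053984576 = 0.050932324.
SE(ȳ) = √(0.050932324) = 0.22568.

0.22568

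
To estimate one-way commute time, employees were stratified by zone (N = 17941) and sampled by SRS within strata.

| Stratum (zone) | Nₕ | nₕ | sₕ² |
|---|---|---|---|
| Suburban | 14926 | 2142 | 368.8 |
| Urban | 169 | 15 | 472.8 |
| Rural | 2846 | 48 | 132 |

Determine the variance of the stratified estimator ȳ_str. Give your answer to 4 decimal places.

0.1726

Var(ȳ_str) = Σₕ Wₕ²(1 − fₕ)sₕ²/nₕ with Wₕ = Nₕ/N, N = 17941.
Suburban: Wₕ = 0.83194917; term = 0.83194917²·(1 − 0.14350797)·368.8/2142 = 0.10206771.
Urban: Wₕ = 0.00941976; term = 0.00941976²·(1 − 0.08875740)·472.8/15 = 0.0025485922.
Rural: Wₕ = 0.15863107; term = 0.15863107²·(1 − 0.01686578)·132/48 = 0.068033374.
Sum = 0.17264968.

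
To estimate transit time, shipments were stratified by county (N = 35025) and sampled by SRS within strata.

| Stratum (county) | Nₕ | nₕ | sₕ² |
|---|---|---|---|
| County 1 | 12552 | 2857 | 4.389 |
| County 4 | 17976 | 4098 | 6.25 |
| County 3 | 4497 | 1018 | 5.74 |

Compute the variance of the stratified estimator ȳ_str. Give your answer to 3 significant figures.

Var(ȳ_str) = Σₕ Wₕ²(1 − fₕ)sₕ²/nₕ with Wₕ = Nₕ/N, N = 35025.
County 1: Wₕ = 0.35837259; term = 0.35837259²·(1 − 0.22761313)·4.389/2857 = 1.5239117 × 10^-4.
County 4: Wₕ = 0.51323340; term = 0.51323340²·(1 − 0.22797063)·6.25/4098 = 3.1014995 × 10^-4.
County 3: Wₕ = 0.12839400; term = 0.12839400²·(1 − 0.22637314)·5.74/1018 = 7.1909314 × 10^-5.
Sum = 5.3445043 × 10^-4.

5.34 × 10^-4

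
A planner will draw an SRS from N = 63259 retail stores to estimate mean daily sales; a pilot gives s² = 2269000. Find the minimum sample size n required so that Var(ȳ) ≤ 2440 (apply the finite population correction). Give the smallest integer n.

917

Without fpc, n₀ = s²/D = 2269000/2440 = 929.9180.
With fpc, (1 − n/N)·s²/n ≤ D requires n ≥ n₀/(1 + n₀/N) = 929.9180/(1 + 929.9180/63259) = 916.4461.
Rounding up, n = 917.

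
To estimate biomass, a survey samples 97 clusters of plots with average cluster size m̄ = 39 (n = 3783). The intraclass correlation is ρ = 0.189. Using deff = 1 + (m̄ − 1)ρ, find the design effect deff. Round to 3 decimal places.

deff = 1 + (39 − 1)·0.189 = 1 + 7.182 = 8.182.

8.182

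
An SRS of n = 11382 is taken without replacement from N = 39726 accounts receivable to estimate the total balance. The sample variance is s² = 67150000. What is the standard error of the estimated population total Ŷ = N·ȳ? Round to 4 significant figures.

2.577 × 10^6

Var(Ŷ) = N²·Var(ȳ) = N²·(1 − n/N)·s²/n.
f = 11382/39726 = 0.28651261; Var(ȳ) = 0.71348739·67150000/11382 = 4209.3374.
Var(Ŷ) = 39726² · 4209.3374 = 6.6429872 × 10^12.
SE(Ŷ) = √(6.6429872 × 10^12) = 2.577 × 10^6.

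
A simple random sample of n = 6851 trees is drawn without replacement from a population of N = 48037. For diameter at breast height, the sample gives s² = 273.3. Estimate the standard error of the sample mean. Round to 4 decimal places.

Under SRS without replacement, Var(ȳ) = (1 − f)·s²/n with f = n/N = 6851/48037 = 0.14261923.
Var(ȳ) = (1 − 0.14261923)·273.3/6851 = 0.85738077·0.039891987 = 0.034202622.
SE(ȳ) = √(0.034202622) = 0.1849.

0.1849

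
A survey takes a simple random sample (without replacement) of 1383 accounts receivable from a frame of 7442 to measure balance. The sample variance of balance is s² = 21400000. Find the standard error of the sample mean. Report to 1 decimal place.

112.2

Under SRS without replacement, Var(ȳ) = (1 − f)·s²/n with f = n/N = 1383/7442 = 0.18583714.
Var(ȳ) = (1 − 0.18583714)·21400000/1383 = 0.81416286·15473.608 = 12598.037.
SE(ȳ) = √(12598.037) = 112.2.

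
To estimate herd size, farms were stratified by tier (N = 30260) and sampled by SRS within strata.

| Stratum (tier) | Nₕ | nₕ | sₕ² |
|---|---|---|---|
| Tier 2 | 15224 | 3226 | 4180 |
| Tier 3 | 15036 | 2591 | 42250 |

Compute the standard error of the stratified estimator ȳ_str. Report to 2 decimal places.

1.89

Var(ȳ_str) = Σₕ Wₕ²(1 − fₕ)sₕ²/nₕ with Wₕ = Nₕ/N, N = 30260.
Tier 2: Wₕ = 0.50310641; term = 0.50310641²·(1 − 0.21190226)·4180/3226 = 0.25847093.
Tier 3: Wₕ = 0.49689359; term = 0.49689359²·(1 − 0.17231977)·42250/2591 = 3.3323351.
Sum = 3.590806.
SE = √(3.590806) = 1.89.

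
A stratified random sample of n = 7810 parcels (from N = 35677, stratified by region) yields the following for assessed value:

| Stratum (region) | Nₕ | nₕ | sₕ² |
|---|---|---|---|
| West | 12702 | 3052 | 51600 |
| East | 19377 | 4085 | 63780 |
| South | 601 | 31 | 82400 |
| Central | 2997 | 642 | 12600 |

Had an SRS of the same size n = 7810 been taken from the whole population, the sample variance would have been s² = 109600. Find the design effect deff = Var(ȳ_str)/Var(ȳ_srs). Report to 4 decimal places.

Var(ȳ_str) = Σ Wₕ²(1−fₕ)sₕ²/nₕ with Wₕ = Nₕ/35677:
  West: (12702/35677)²·(1−3052/12702)·51600/3052 = 1.6281257
  East: (19377/35677)²·(1−4085/19377)·63780/4085 = 3.6346837
  South: (601/35677)²·(1−31/601)·82400/31 = 0.7153823
  Central: (2997/35677)²·(1−642/2997)·12600/642 = 0.10882696
  → Var(ȳ_str) = 6.0870187.
Var(ȳ_srs) = (1 − 7810/35677)·109600/7810 = 10.961283.
deff = 6.0870187 / 10.961283 = 0.5553.

0.5553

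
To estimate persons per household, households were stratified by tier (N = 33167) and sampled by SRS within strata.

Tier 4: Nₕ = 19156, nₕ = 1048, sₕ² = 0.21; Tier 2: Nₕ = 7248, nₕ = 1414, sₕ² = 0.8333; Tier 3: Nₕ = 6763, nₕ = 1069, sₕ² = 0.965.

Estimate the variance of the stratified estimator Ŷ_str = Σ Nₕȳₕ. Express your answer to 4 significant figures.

129200

Var(Ŷ_str) = Σₕ Nₕ²(1 − fₕ)sₕ²/nₕ.
Tier 4: 19156²·(1 − 1048/19156)·0.21/1048 = 69507.765.
Tier 2: 7248²·(1 − 1414/7248)·0.8333/1414 = 24919.343.
Tier 3: 6763²·(1 − 1069/6763)·0.965/1069 = 34762.136.
Sum = 129189.24.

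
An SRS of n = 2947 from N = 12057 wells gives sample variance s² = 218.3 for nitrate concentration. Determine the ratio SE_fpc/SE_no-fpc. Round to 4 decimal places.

0.8692

f = n/N = 2947/12057 = 0.24442233.
SE_no-fpc = √(s²/n) = 0.27216784; SE_fpc = √((1−f)s²/n) = 0.23657909.
Ratio = √(1−f) = 0.86923971.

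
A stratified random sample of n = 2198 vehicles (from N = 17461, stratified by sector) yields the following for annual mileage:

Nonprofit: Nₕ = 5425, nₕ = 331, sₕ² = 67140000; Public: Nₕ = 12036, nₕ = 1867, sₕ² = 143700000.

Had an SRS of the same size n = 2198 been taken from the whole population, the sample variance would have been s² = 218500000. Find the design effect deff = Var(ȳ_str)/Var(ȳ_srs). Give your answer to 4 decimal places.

0.5672

Var(ȳ_str) = Σ Wₕ²(1−fₕ)sₕ²/nₕ with Wₕ = Nₕ/17461:
  Nonprofit: (5425/17461)²·(1−331/5425)·67140000/331 = 18385.43
  Public: (12036/17461)²·(1−1867/12036)·143700000/1867 = 30898.305
  → Var(ȳ_str) = 49283.735.
Var(ȳ_srs) = (1 − 2198/17461)·218500000/2198 = 86894.951.
deff = 49283.735 / 86894.951 = 0.5672.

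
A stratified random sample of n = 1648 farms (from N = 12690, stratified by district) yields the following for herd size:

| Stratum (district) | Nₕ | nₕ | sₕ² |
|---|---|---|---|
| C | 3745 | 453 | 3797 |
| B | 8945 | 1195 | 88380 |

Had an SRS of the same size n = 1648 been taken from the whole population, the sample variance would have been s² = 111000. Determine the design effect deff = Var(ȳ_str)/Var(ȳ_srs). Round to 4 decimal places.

Var(ȳ_str) = Σ Wₕ²(1−fₕ)sₕ²/nₕ with Wₕ = Nₕ/12690:
  C: (3745/12690)²·(1−453/3745)·3797/453 = 0.64169817
  B: (8945/12690)²·(1−1195/8945)·88380/1195 = 31.837935
  → Var(ȳ_str) = 32.479633.
Var(ȳ_srs) = (1 − 1648/12690)·111000/1648 = 58.607324.
deff = 32.479633 / 58.607324 = 0.5542.

0.5542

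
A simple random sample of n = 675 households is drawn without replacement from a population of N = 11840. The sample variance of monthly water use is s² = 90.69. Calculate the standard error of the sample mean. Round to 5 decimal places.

0.35594

Under SRS without replacement, Var(ȳ) = (1 − f)·s²/n with f = n/N = 675/11840 = 0.05701014.
Var(ȳ) = (1 − 0.05701014)·90.69/675 = 0.94298986·0.13435556 = 0.12669593.
SE(ȳ) = √(0.12669593) = 0.35594.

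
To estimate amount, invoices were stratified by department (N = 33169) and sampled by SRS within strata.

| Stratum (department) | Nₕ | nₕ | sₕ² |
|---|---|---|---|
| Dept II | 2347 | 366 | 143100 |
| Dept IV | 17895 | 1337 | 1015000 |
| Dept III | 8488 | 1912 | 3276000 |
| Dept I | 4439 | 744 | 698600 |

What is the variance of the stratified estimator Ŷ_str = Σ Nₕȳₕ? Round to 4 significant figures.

Var(Ŷ_str) = Σₕ Nₕ²(1 − fₕ)sₕ²/nₕ.
Dept II: 2347²·(1 − 366/2347)·143100/366 = 1.8178419 × 10^9.
Dept IV: 17895²·(1 − 1337/17895)·1015000/1337 = 2.249439 × 10^11.
Dept III: 8488²·(1 − 1912/8488)·3276000/1912 = 9.5636391 × 10^10.
Dept I: 4439²·(1 − 744/4439)·698600/744 = 1.5401224 × 10^10.
Sum = 3.3779936 × 10^11.

3.378 × 10^11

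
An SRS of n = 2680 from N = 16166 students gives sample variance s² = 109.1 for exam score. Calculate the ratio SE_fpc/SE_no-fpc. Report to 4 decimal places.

0.9134

f = n/N = 2680/16166 = 0.16578003.
SE_no-fpc = √(s²/n) = 0.2017646; SE_fpc = √((1−f)s²/n) = 0.184283.
Ratio = √(1−f) = 0.91335643.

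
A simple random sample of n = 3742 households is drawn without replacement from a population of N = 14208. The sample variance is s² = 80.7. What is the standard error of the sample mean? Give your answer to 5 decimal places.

0.12604

Under SRS without replacement, Var(ȳ) = (1 − f)·s²/n with f = n/N = 3742/14208 = 0.26337275.
Var(ȳ) = (1 − 0.26337275)·80.7/3742 = 0.73662725·0.021566007 = 0.015886109.
SE(ȳ) = √(0.015886109) = 0.12604.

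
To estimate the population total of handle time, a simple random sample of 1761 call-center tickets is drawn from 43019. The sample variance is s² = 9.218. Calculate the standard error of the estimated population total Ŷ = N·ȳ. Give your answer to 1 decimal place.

Var(Ŷ) = N²·Var(ȳ) = N²·(1 − n/N)·s²/n.
f = 1761/43019 = 0.04093540; Var(ȳ) = 0.95906460·9.218/1761 = 0.0050202484.
Var(Ŷ) = 43019² · 0.0050202484 = 9.2906442 × 10^6.
SE(Ŷ) = √(9.2906442 × 10^6) = 3048.1.

3048.1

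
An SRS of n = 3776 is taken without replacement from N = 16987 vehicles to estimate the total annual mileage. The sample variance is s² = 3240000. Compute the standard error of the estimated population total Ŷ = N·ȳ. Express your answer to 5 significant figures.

438820

Var(Ŷ) = N²·Var(ȳ) = N²·(1 − n/N)·s²/n.
f = 3776/16987 = 0.22228763; Var(ȳ) = 0.77771237·3240000/3776 = 667.31676.
Var(Ŷ) = 16987² · 667.31676 = 1.925597 × 10^11.
SE(Ŷ) = √(1.925597 × 10^11) = 438820.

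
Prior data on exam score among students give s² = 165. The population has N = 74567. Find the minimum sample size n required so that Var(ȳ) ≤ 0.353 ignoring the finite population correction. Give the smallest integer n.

468

Without fpc, n₀ = s²/D = 165/0.353 = 467.4221.
Rounding up, n = 468.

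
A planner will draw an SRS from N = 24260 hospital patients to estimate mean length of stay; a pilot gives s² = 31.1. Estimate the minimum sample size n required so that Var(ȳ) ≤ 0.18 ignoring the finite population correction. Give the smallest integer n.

173

Without fpc, n₀ = s²/D = 31.1/0.18 = 172.7778.
Rounding up, n = 173.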